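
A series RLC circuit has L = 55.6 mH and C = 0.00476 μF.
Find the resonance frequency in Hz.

Step 1 — Resonance condition Im(Z)=0 gives ω₀ = 1/√(LC).
Step 2 — ω₀ = 1/√(0.0556·4.76e-09) = 6.147e+04 rad/s.
Step 3 — f₀ = ω₀/(2π) = 9783 Hz.

f₀ = 9783 Hz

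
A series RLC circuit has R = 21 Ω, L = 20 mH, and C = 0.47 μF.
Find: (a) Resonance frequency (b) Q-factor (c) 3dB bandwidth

Step 1 — Resonance condition Im(Z)=0 gives ω₀ = 1/√(LC).
Step 2 — ω₀ = 1/√(0.02·4.7e-07) = 1.031e+04 rad/s.
Step 3 — f₀ = ω₀/(2π) = 1642 Hz.
Step 4 — Series Q: Q = ω₀L/R = 1.031e+04·0.02/21 = 9.823.
Step 5 — 3dB bandwidth: Δω = ω₀/Q = 1050 rad/s; BW = Δω/(2π) = 167.1 Hz.

(a) f₀ = 1642 Hz  (b) Q = 9.823  (c) BW = 167.1 Hz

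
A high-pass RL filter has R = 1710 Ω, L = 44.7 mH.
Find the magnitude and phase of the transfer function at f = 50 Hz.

Step 1 — Angular frequency: ω = 2π·50 = 314.2 rad/s.
Step 2 — Transfer function: H(jω) = jωL/(R + jωL).
Step 3 — Numerator jωL = j·14.04; denominator R + jωL = 1710 + j14.04.
Step 4 — H = 6.744e-05 + j0.008212.
Step 5 — Magnitude: |H| = 0.008212 (-41.7 dB); phase: φ = 89.5°.

|H| = 0.008212 (-41.7 dB), φ = 89.5°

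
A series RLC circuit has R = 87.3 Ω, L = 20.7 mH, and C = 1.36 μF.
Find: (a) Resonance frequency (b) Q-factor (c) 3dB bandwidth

Step 1 — Resonance: ω₀ = 1/√(LC) = 1/√(0.0207·1.36e-06) = 5960 rad/s.
Step 2 — f₀ = ω₀/(2π) = 948.6 Hz.
Step 3 — Series Q: Q = ω₀L/R = 5960·0.0207/87.3 = 1.413.
Step 4 — Bandwidth: Δω = ω₀/Q = 4217 rad/s; BW = Δω/(2π) = 671.2 Hz.

(a) f₀ = 948.6 Hz  (b) Q = 1.413  (c) BW = 671.2 Hz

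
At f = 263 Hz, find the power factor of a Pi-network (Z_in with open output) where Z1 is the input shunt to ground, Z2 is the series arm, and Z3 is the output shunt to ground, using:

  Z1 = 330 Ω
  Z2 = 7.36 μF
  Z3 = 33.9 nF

Step 1 — Angular frequency: ω = 2π·f = 2π·263 = 1652 rad/s.
Step 2 — Component impedances:
  Z1: Z = R = 330 Ω
  Z2: Z = 1/(jωC) = -j/(ω·C) = 0 - j82.22 Ω
  Z3: Z = 1/(jωC) = -j/(ω·C) = 0 - j1.785e+04 Ω
Step 3 — With open output, the series arm Z2 and the output shunt Z3 appear in series to ground: Z2 + Z3 = 0 - j1.793e+04 Ω.
Step 4 — Parallel with input shunt Z1: Z_in = Z1 || (Z2 + Z3) = 329.9 - j6.07 Ω = 329.9∠-1.1° Ω.
Step 5 — Power factor: PF = cos(φ) = Re(Z)/|Z| = 329.89/329.94 = 0.9998.
Step 6 — Type: Im(Z) = -6.07 ⇒ leading (phase φ = -1.1°).

PF = 0.9998 (leading, φ = -1.1°)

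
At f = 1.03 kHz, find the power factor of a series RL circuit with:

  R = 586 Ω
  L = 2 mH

Step 1 — Angular frequency: ω = 2π·f = 2π·1030 = 6472 rad/s.
Step 2 — Component impedances:
  R: Z = R = 586 Ω
  L: Z = jωL = j·6472·0.002 = 0 + j12.94 Ω
Step 3 — Series combination: Z_total = R + L = 586 + j12.94 Ω = 586.1∠1.3° Ω.
Step 4 — Power factor: PF = cos(φ) = Re(Z)/|Z| = 586/586.1 = 0.9998.
Step 5 — Type: Im(Z) = 12.94 ⇒ lagging (phase φ = 1.3°).

PF = 0.9998 (lagging, φ = 1.3°)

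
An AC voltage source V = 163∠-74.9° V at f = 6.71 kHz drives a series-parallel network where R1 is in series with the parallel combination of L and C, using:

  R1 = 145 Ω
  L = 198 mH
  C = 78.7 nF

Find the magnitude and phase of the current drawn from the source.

Step 1 — Angular frequency: ω = 2π·f = 2π·6710 = 4.216e+04 rad/s.
Step 2 — Component impedances:
  R1: Z = R = 145 Ω
  L: Z = jωL = j·4.216e+04·0.198 = 0 + j8348 Ω
  C: Z = 1/(jωC) = -j/(ω·C) = 0 - j301.4 Ω
Step 3 — Parallel branch: L || C = 1/(1/L + 1/C) = 0 - j312.7 Ω.
Step 4 — Series with R1: Z_total = R1 + (L || C) = 145 - j312.7 Ω = 344.7∠-65.1° Ω.
Step 5 — Source phasor: V = 163∠-74.9° V = 42.46 - j157.4 V.
Step 6 — Ohm's law: I = V / Z_total = (42.46 - j157.4) / (145 - j312.7) = 0.4661 - j0.08033 A.
Step 7 — Convert to polar: |I| = 0.4729 A, ∠I = -9.8°.

I = 0.4729∠-9.8° A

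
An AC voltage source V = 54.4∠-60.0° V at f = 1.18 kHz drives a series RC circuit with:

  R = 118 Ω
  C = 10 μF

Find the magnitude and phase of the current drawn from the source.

Step 1 — Angular frequency: ω = 2π·f = 2π·1180 = 7414 rad/s.
Step 2 — Component impedances:
  R: Z = R = 118 Ω
  C: Z = 1/(jωC) = -j/(ω·C) = 0 - j13.49 Ω
Step 3 — Series combination: Z_total = R + C = 118 - j13.49 Ω = 118.8∠-6.5° Ω.
Step 4 — Source phasor: V = 54.4∠-60.0° V = 27.2 - j47.11 V.
Step 5 — Ohm's law: I = V / Z_total = (27.2 - j47.11) / (118 - j13.49) = 0.2726 - j0.3681 A.
Step 6 — Convert to polar: |I| = 0.458 A, ∠I = -53.5°.

I = 0.458∠-53.5° A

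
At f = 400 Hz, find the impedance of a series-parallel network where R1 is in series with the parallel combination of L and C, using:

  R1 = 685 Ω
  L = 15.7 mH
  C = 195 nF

Step 1 — Angular frequency: ω = 2π·f = 2π·400 = 2513 rad/s.
Step 2 — Component impedances:
  R1: Z = R = 685 Ω
  L: Z = jωL = j·2513·0.0157 = 0 + j39.46 Ω
  C: Z = 1/(jωC) = -j/(ω·C) = 0 - j2040 Ω
Step 3 — Parallel branch: L || C = 1/(1/L + 1/C) = 0 + j40.24 Ω.
Step 4 — Series with R1: Z_total = R1 + (L || C) = 685 + j40.24 Ω = 686.2∠3.4° Ω.

Z = 685 + j40.24 Ω = 686.2∠3.4° Ω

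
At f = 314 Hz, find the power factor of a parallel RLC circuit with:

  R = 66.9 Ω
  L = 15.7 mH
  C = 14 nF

Step 1 — Angular frequency: ω = 2π·f = 2π·314 = 1973 rad/s.
Step 2 — Component impedances:
  R: Z = R = 66.9 Ω
  L: Z = jωL = j·1973·0.0157 = 0 + j30.97 Ω
  C: Z = 1/(jωC) = -j/(ω·C) = 0 - j3.62e+04 Ω
Step 3 — Parallel combination: 1/Z_total = 1/R + 1/L + 1/C; Z_total = 11.83 + j25.52 Ω = 28.13∠65.1° Ω.
Step 4 — Power factor: PF = cos(φ) = Re(Z)/|Z| = 11.826/28.128 = 0.4204.
Step 5 — Type: Im(Z) = 25.52 ⇒ lagging (phase φ = 65.1°).

PF = 0.4204 (lagging, φ = 65.1°)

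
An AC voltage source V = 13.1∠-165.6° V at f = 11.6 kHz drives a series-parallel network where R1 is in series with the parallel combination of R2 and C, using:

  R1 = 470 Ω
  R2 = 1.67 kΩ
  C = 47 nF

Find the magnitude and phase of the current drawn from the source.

Step 1 — Angular frequency: ω = 2π·f = 2π·1.16e+04 = 7.288e+04 rad/s.
Step 2 — Component impedances:
  R1: Z = R = 470 Ω
  R2: Z = R = 1670 Ω
  C: Z = 1/(jωC) = -j/(ω·C) = 0 - j291.9 Ω
Step 3 — Parallel branch: R2 || C = 1/(1/R2 + 1/C) = 49.52 - j283.3 Ω.
Step 4 — Series with R1: Z_total = R1 + (R2 || C) = 519.5 - j283.3 Ω = 591.7∠-28.6° Ω.
Step 5 — Source phasor: V = 13.1∠-165.6° V = -12.69 - j3.258 V.
Step 6 — Ohm's law: I = V / Z_total = (-12.69 - j3.258) / (519.5 - j283.3) = -0.01619 - j0.0151 A.
Step 7 — Convert to polar: |I| = 0.02214 A, ∠I = -137.0°.

I = 0.02214∠-137.0° A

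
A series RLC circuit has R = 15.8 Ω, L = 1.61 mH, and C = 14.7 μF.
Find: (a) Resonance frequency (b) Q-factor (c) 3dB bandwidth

Step 1 — Resonance condition Im(Z)=0 gives ω₀ = 1/√(LC).
Step 2 — ω₀ = 1/√(0.00161·1.47e-05) = 6500 rad/s.
Step 3 — f₀ = ω₀/(2π) = 1035 Hz.
Step 4 — Series Q: Q = ω₀L/R = 6500·0.00161/15.8 = 0.6624.
Step 5 — 3dB bandwidth: Δω = ω₀/Q = 9814 rad/s; BW = Δω/(2π) = 1562 Hz.

(a) f₀ = 1035 Hz  (b) Q = 0.6624  (c) BW = 1562 Hz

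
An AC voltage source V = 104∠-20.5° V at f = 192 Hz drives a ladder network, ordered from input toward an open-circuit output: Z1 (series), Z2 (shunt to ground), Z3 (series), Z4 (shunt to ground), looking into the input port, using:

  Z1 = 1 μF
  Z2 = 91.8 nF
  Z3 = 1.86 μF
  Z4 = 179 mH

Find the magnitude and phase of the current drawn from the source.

Step 1 — Angular frequency: ω = 2π·f = 2π·192 = 1206 rad/s.
Step 2 — Component impedances:
  Z1: Z = 1/(jωC) = -j/(ω·C) = 0 - j828.9 Ω
  Z2: Z = 1/(jωC) = -j/(ω·C) = 0 - j9030 Ω
  Z3: Z = 1/(jωC) = -j/(ω·C) = 0 - j445.7 Ω
  Z4: Z = jωL = j·1206·0.179 = 0 + j215.9 Ω
Step 3 — Ladder network (open output): work backward from the far end, alternating series and parallel combinations. Z_in = 0 - j1053 Ω = 1053∠-90.0° Ω.
Step 4 — Source phasor: V = 104∠-20.5° V = 97.41 - j36.42 V.
Step 5 — Ohm's law: I = V / Z_total = (97.41 - j36.42) / (0 - j1053) = 0.03459 + j0.09251 A.
Step 6 — Convert to polar: |I| = 0.09877 A, ∠I = 69.5°.

I = 0.09877∠69.5° A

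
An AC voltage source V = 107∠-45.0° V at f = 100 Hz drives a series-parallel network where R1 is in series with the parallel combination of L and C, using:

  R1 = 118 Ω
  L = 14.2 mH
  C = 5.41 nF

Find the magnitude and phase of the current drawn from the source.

Step 1 — Angular frequency: ω = 2π·f = 2π·100 = 628.3 rad/s.
Step 2 — Component impedances:
  R1: Z = R = 118 Ω
  L: Z = jωL = j·628.3·0.0142 = 0 + j8.922 Ω
  C: Z = 1/(jωC) = -j/(ω·C) = 0 - j2.942e+05 Ω
Step 3 — Parallel branch: L || C = 1/(1/L + 1/C) = 0 + j8.922 Ω.
Step 4 — Series with R1: Z_total = R1 + (L || C) = 118 + j8.922 Ω = 118.3∠4.3° Ω.
Step 5 — Source phasor: V = 107∠-45.0° V = 75.66 - j75.66 V.
Step 6 — Ohm's law: I = V / Z_total = (75.66 - j75.66) / (118 + j8.922) = 0.5893 - j0.6858 A.
Step 7 — Convert to polar: |I| = 0.9042 A, ∠I = -49.3°.

I = 0.9042∠-49.3° A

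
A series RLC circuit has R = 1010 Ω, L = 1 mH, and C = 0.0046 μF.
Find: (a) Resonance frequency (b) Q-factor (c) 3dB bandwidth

Step 1 — Resonance: ω₀ = 1/√(LC) = 1/√(0.001·4.6e-09) = 4.663e+05 rad/s.
Step 2 — f₀ = ω₀/(2π) = 7.421e+04 Hz.
Step 3 — Series Q: Q = ω₀L/R = 4.663e+05·0.001/1010 = 0.4616.
Step 4 — Bandwidth: Δω = ω₀/Q = 1.01e+06 rad/s; BW = Δω/(2π) = 1.607e+05 Hz.

(a) f₀ = 7.421e+04 Hz  (b) Q = 0.4616  (c) BW = 1.607e+05 Hz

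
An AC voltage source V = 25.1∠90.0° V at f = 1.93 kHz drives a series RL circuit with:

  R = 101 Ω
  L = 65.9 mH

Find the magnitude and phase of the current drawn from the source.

Step 1 — Angular frequency: ω = 2π·f = 2π·1930 = 1.213e+04 rad/s.
Step 2 — Component impedances:
  R: Z = R = 101 Ω
  L: Z = jωL = j·1.213e+04·0.0659 = 0 + j799.1 Ω
Step 3 — Series combination: Z_total = R + L = 101 + j799.1 Ω = 805.5∠82.8° Ω.
Step 4 — Source phasor: V = 25.1∠90.0° V = 0 + j25.1 V.
Step 5 — Ohm's law: I = V / Z_total = (0 + j25.1) / (101 + j799.1) = 0.03091 + j0.003907 A.
Step 6 — Convert to polar: |I| = 0.03116 A, ∠I = 7.2°.

I = 0.03116∠7.2° A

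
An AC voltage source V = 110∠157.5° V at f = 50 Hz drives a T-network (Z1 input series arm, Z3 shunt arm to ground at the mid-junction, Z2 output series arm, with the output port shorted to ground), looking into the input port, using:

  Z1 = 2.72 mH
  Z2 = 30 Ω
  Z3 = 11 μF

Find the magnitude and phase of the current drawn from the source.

Step 1 — Angular frequency: ω = 2π·f = 2π·50 = 314.2 rad/s.
Step 2 — Component impedances:
  Z1: Z = jωL = j·314.2·0.00272 = 0 + j0.8545 Ω
  Z2: Z = R = 30 Ω
  Z3: Z = 1/(jωC) = -j/(ω·C) = 0 - j289.4 Ω
Step 3 — With the output port shorted to ground, the output series arm Z2 runs from the junction to ground; the shunt arm Z3 also runs from the junction to ground. They appear in parallel: Z3 || Z2 = 29.68 - j3.077 Ω.
Step 4 — Series with input arm Z1: Z_in = Z1 + (Z3 || Z2) = 29.68 - j2.223 Ω = 29.76∠-4.3° Ω.
Step 5 — Source phasor: V = 110∠157.5° V = -101.6 + j42.1 V.
Step 6 — Ohm's law: I = V / Z_total = (-101.6 + j42.1) / (29.68 - j2.223) = -3.51 + j1.155 A.
Step 7 — Convert to polar: |I| = 3.696 A, ∠I = 161.8°.

I = 3.696∠161.8° A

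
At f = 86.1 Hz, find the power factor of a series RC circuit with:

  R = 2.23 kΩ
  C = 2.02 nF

Step 1 — Angular frequency: ω = 2π·f = 2π·86.1 = 541 rad/s.
Step 2 — Component impedances:
  R: Z = R = 2230 Ω
  C: Z = 1/(jωC) = -j/(ω·C) = 0 - j9.151e+05 Ω
Step 3 — Series combination: Z_total = R + C = 2230 - j9.151e+05 Ω = 9.151e+05∠-89.9° Ω.
Step 4 — Power factor: PF = cos(φ) = Re(Z)/|Z| = 2230/9.151e+05 = 0.002437.
Step 5 — Type: Im(Z) = -9.151e+05 ⇒ leading (phase φ = -89.9°).

PF = 0.002437 (leading, φ = -89.9°)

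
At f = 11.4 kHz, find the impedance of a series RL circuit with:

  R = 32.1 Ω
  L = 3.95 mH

Step 1 — Angular frequency: ω = 2π·f = 2π·1.14e+04 = 7.163e+04 rad/s.
Step 2 — Component impedances:
  R: Z = R = 32.1 Ω
  L: Z = jωL = j·7.163e+04·0.00395 = 0 + j282.9 Ω
Step 3 — Series combination: Z_total = R + L = 32.1 + j282.9 Ω = 284.7∠83.5° Ω.

Z = 32.1 + j282.9 Ω = 284.7∠83.5° Ω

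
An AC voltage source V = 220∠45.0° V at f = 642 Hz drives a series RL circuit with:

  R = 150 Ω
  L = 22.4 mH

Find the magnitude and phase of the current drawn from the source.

Step 1 — Angular frequency: ω = 2π·f = 2π·642 = 4034 rad/s.
Step 2 — Component impedances:
  R: Z = R = 150 Ω
  L: Z = jωL = j·4034·0.0224 = 0 + j90.36 Ω
Step 3 — Series combination: Z_total = R + L = 150 + j90.36 Ω = 175.1∠31.1° Ω.
Step 4 — Source phasor: V = 220∠45.0° V = 155.6 + j155.6 V.
Step 5 — Ohm's law: I = V / Z_total = (155.6 + j155.6) / (150 + j90.36) = 1.219 + j0.3026 A.
Step 6 — Convert to polar: |I| = 1.256 A, ∠I = 13.9°.

I = 1.256∠13.9° A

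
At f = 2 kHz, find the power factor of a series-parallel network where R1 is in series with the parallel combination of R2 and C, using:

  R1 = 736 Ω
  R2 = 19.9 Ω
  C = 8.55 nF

Step 1 — Angular frequency: ω = 2π·f = 2π·2000 = 1.257e+04 rad/s.
Step 2 — Component impedances:
  R1: Z = R = 736 Ω
  R2: Z = R = 19.9 Ω
  C: Z = 1/(jωC) = -j/(ω·C) = 0 - j9307 Ω
Step 3 — Parallel branch: R2 || C = 1/(1/R2 + 1/C) = 19.9 - j0.04255 Ω.
Step 4 — Series with R1: Z_total = R1 + (R2 || C) = 755.9 - j0.04255 Ω = 755.9∠-0.0° Ω.
Step 5 — Power factor: PF = cos(φ) = Re(Z)/|Z| = 755.9/755.9 = 1.
Step 6 — Type: Im(Z) = -0.04255 ⇒ leading (phase φ = -0.0°).

PF = 1 (leading, φ = -0.0°)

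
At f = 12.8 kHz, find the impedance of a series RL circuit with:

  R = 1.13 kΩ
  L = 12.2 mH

Step 1 — Angular frequency: ω = 2π·f = 2π·1.28e+04 = 8.042e+04 rad/s.
Step 2 — Component impedances:
  R: Z = R = 1130 Ω
  L: Z = jωL = j·8.042e+04·0.0122 = 0 + j981.2 Ω
Step 3 — Series combination: Z_total = R + L = 1130 + j981.2 Ω = 1497∠41.0° Ω.

Z = 1130 + j981.2 Ω = 1497∠41.0° Ω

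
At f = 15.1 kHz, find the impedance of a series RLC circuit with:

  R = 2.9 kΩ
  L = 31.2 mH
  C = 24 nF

Step 1 — Angular frequency: ω = 2π·f = 2π·1.51e+04 = 9.488e+04 rad/s.
Step 2 — Component impedances:
  R: Z = R = 2900 Ω
  L: Z = jωL = j·9.488e+04·0.0312 = 0 + j2960 Ω
  C: Z = 1/(jωC) = -j/(ω·C) = 0 - j439.2 Ω
Step 3 — Series combination: Z_total = R + L + C = 2900 + j2521 Ω = 3843∠41.0° Ω.

Z = 2900 + j2521 Ω = 3843∠41.0° Ω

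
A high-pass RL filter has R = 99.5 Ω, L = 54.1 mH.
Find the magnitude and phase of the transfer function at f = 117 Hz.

Step 1 — Angular frequency: ω = 2π·117 = 735.1 rad/s.
Step 2 — Transfer function: H(jω) = jωL/(R + jωL).
Step 3 — Numerator jωL = j·39.77; denominator R + jωL = 99.5 + j39.77.
Step 4 — H = 0.1378 + j0.3446.
Step 5 — Magnitude: |H| = 0.3712 (-8.6 dB); phase: φ = 68.2°.

|H| = 0.3712 (-8.6 dB), φ = 68.2°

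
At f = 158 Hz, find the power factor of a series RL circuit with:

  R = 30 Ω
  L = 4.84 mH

Step 1 — Angular frequency: ω = 2π·f = 2π·158 = 992.7 rad/s.
Step 2 — Component impedances:
  R: Z = R = 30 Ω
  L: Z = jωL = j·992.7·0.00484 = 0 + j4.805 Ω
Step 3 — Series combination: Z_total = R + L = 30 + j4.805 Ω = 30.38∠9.1° Ω.
Step 4 — Power factor: PF = cos(φ) = Re(Z)/|Z| = 30/30.382 = 0.9874.
Step 5 — Type: Im(Z) = 4.805 ⇒ lagging (phase φ = 9.1°).

PF = 0.9874 (lagging, φ = 9.1°)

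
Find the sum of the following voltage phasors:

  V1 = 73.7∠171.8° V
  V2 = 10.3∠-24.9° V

Step 1 — Convert each phasor to rectangular form:
  V1 = 73.7·(cos(171.8°) + j·sin(171.8°)) = -72.95 + j10.51 V
  V2 = 10.3·(cos(-24.9°) + j·sin(-24.9°)) = 9.343 - j4.337 V
Step 2 — Sum components: V_total = -63.6 + j6.175 V.
Step 3 — Convert to polar: |V_total| = 63.9 V, ∠V_total = 174.5°.

V_total = 63.9∠174.5° V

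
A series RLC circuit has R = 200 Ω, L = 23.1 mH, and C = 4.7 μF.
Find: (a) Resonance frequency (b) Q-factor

Step 1 — Resonance condition Im(Z)=0 gives ω₀ = 1/√(LC).
Step 2 — ω₀ = 1/√(0.0231·4.7e-06) = 3035 rad/s.
Step 3 — f₀ = ω₀/(2π) = 483 Hz.
Step 4 — Series Q: Q = ω₀L/R = 3035·0.0231/200 = 0.3505.

(a) f₀ = 483 Hz  (b) Q = 0.3505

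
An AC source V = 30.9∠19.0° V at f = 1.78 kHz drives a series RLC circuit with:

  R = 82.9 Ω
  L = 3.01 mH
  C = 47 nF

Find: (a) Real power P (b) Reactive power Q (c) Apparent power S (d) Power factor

Step 1 — Angular frequency: ω = 2π·f = 2π·1780 = 1.118e+04 rad/s.
Step 2 — Component impedances:
  R: Z = R = 82.9 Ω
  L: Z = jωL = j·1.118e+04·0.00301 = 0 + j33.66 Ω
  C: Z = 1/(jωC) = -j/(ω·C) = 0 - j1902 Ω
Step 3 — Series combination: Z_total = R + L + C = 82.9 - j1869 Ω = 1871∠-87.5° Ω.
Step 4 — Source phasor: V = 30.9∠19.0° V = 29.22 + j10.06 V.
Step 5 — Current: I = V / Z = -0.004681 + j0.01584 A = 0.01652∠106.5° A.
Step 6 — Complex power: S = V·I* = 0.02262 - j0.5099 VA.
Step 7 — Real power: P = Re(S) = 0.02262 W.
Step 8 — Reactive power: Q = Im(S) = -0.5099 VAR.
Step 9 — Apparent power: |S| = 0.5104 VA.
Step 10 — Power factor: PF = P/|S| = 0.04432 (leading).

(a) P = 0.02262 W  (b) Q = -0.5099 VAR  (c) S = 0.5104 VA  (d) PF = 0.04432 (leading)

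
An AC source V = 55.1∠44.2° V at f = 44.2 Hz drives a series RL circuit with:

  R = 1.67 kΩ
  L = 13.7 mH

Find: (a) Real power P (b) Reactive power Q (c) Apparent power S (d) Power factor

Step 1 — Angular frequency: ω = 2π·f = 2π·44.2 = 277.7 rad/s.
Step 2 — Component impedances:
  R: Z = R = 1670 Ω
  L: Z = jωL = j·277.7·0.0137 = 0 + j3.805 Ω
Step 3 — Series combination: Z_total = R + L = 1670 + j3.805 Ω = 1670∠0.1° Ω.
Step 4 — Source phasor: V = 55.1∠44.2° V = 39.5 + j38.41 V.
Step 5 — Current: I = V / Z = 0.02371 + j0.02295 A = 0.03299∠44.1° A.
Step 6 — Complex power: S = V·I* = 1.818 + j0.004142 VA.
Step 7 — Real power: P = Re(S) = 1.818 W.
Step 8 — Reactive power: Q = Im(S) = 0.004142 VAR.
Step 9 — Apparent power: |S| = 1.818 VA.
Step 10 — Power factor: PF = P/|S| = 1 (lagging).

(a) P = 1.818 W  (b) Q = 0.004142 VAR  (c) S = 1.818 VA  (d) PF = 1 (lagging)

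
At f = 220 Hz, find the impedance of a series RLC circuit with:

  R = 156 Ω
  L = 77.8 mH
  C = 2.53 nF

Step 1 — Angular frequency: ω = 2π·f = 2π·220 = 1382 rad/s.
Step 2 — Component impedances:
  R: Z = R = 156 Ω
  L: Z = jωL = j·1382·0.0778 = 0 + j107.5 Ω
  C: Z = 1/(jωC) = -j/(ω·C) = 0 - j2.859e+05 Ω
Step 3 — Series combination: Z_total = R + L + C = 156 - j2.858e+05 Ω = 2.858e+05∠-90.0° Ω.

Z = 156 - j2.858e+05 Ω = 2.858e+05∠-90.0° Ω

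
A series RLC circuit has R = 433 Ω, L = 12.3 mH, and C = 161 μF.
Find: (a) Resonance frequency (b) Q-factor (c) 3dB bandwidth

Step 1 — Resonance: ω₀ = 1/√(LC) = 1/√(0.0123·0.000161) = 710.6 rad/s.
Step 2 — f₀ = ω₀/(2π) = 113.1 Hz.
Step 3 — Series Q: Q = ω₀L/R = 710.6·0.0123/433 = 0.02019.
Step 4 — Bandwidth: Δω = ω₀/Q = 3.52e+04 rad/s; BW = Δω/(2π) = 5603 Hz.

(a) f₀ = 113.1 Hz  (b) Q = 0.02019  (c) BW = 5603 Hz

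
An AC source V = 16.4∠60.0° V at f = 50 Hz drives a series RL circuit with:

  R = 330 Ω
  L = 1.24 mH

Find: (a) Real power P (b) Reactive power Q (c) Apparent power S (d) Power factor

Step 1 — Angular frequency: ω = 2π·f = 2π·50 = 314.2 rad/s.
Step 2 — Component impedances:
  R: Z = R = 330 Ω
  L: Z = jωL = j·314.2·0.00124 = 0 + j0.3896 Ω
Step 3 — Series combination: Z_total = R + L = 330 + j0.3896 Ω = 330∠0.1° Ω.
Step 4 — Source phasor: V = 16.4∠60.0° V = 8.2 + j14.2 V.
Step 5 — Current: I = V / Z = 0.0249 + j0.04301 A = 0.0497∠59.9° A.
Step 6 — Complex power: S = V·I* = 0.815 + j0.0009621 VA.
Step 7 — Real power: P = Re(S) = 0.815 W.
Step 8 — Reactive power: Q = Im(S) = 0.0009621 VAR.
Step 9 — Apparent power: |S| = 0.815 VA.
Step 10 — Power factor: PF = P/|S| = 1 (lagging).

(a) P = 0.815 W  (b) Q = 0.0009621 VAR  (c) S = 0.815 VA  (d) PF = 1 (lagging)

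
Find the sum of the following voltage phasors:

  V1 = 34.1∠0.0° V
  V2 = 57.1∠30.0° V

Step 1 — Convert each phasor to rectangular form:
  V1 = 34.1·(cos(0.0°) + j·sin(0.0°)) = 34.1 V
  V2 = 57.1·(cos(30.0°) + j·sin(30.0°)) = 49.45 + j28.55 V
Step 2 — Sum components: V_total = 83.55 + j28.55 V.
Step 3 — Convert to polar: |V_total| = 88.29 V, ∠V_total = 18.9°.

V_total = 88.29∠18.9° V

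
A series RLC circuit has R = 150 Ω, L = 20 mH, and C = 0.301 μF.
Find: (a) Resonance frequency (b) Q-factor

Step 1 — Resonance condition Im(Z)=0 gives ω₀ = 1/√(LC).
Step 2 — ω₀ = 1/√(0.02·3.01e-07) = 1.289e+04 rad/s.
Step 3 — f₀ = ω₀/(2π) = 2051 Hz.
Step 4 — Series Q: Q = ω₀L/R = 1.289e+04·0.02/150 = 1.718.

(a) f₀ = 2051 Hz  (b) Q = 1.718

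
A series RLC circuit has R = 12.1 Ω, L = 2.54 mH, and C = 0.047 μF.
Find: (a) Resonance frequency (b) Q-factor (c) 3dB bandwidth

Step 1 — Resonance: ω₀ = 1/√(LC) = 1/√(0.00254·4.7e-08) = 9.152e+04 rad/s.
Step 2 — f₀ = ω₀/(2π) = 1.457e+04 Hz.
Step 3 — Series Q: Q = ω₀L/R = 9.152e+04·0.00254/12.1 = 19.21.
Step 4 — Bandwidth: Δω = ω₀/Q = 4764 rad/s; BW = Δω/(2π) = 758.2 Hz.

(a) f₀ = 1.457e+04 Hz  (b) Q = 19.21  (c) BW = 758.2 Hz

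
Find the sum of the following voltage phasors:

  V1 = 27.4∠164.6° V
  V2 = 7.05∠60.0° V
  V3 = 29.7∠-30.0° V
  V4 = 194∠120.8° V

Step 1 — Convert each phasor to rectangular form:
  V1 = 27.4·(cos(164.6°) + j·sin(164.6°)) = -26.42 + j7.276 V
  V2 = 7.05·(cos(60.0°) + j·sin(60.0°)) = 3.525 + j6.105 V
  V3 = 29.7·(cos(-30.0°) + j·sin(-30.0°)) = 25.72 - j14.85 V
  V4 = 194·(cos(120.8°) + j·sin(120.8°)) = -99.34 + j166.6 V
Step 2 — Sum components: V_total = -96.51 + j165.2 V.
Step 3 — Convert to polar: |V_total| = 191.3 V, ∠V_total = 120.3°.

V_total = 191.3∠120.3° V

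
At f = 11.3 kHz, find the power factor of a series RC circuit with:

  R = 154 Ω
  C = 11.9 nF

Step 1 — Angular frequency: ω = 2π·f = 2π·1.13e+04 = 7.1e+04 rad/s.
Step 2 — Component impedances:
  R: Z = R = 154 Ω
  C: Z = 1/(jωC) = -j/(ω·C) = 0 - j1184 Ω
Step 3 — Series combination: Z_total = R + C = 154 - j1184 Ω = 1194∠-82.6° Ω.
Step 4 — Power factor: PF = cos(φ) = Re(Z)/|Z| = 154/1194 = 0.129.
Step 5 — Type: Im(Z) = -1184 ⇒ leading (phase φ = -82.6°).

PF = 0.129 (leading, φ = -82.6°)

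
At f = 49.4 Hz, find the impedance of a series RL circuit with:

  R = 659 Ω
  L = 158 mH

Step 1 — Angular frequency: ω = 2π·f = 2π·49.4 = 310.4 rad/s.
Step 2 — Component impedances:
  R: Z = R = 659 Ω
  L: Z = jωL = j·310.4·0.158 = 0 + j49.04 Ω
Step 3 — Series combination: Z_total = R + L = 659 + j49.04 Ω = 660.8∠4.3° Ω.

Z = 659 + j49.04 Ω = 660.8∠4.3° Ω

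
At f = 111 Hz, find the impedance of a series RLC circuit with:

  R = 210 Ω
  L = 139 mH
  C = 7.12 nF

Step 1 — Angular frequency: ω = 2π·f = 2π·111 = 697.4 rad/s.
Step 2 — Component impedances:
  R: Z = R = 210 Ω
  L: Z = jωL = j·697.4·0.139 = 0 + j96.94 Ω
  C: Z = 1/(jωC) = -j/(ω·C) = 0 - j2.014e+05 Ω
Step 3 — Series combination: Z_total = R + L + C = 210 - j2.013e+05 Ω = 2.013e+05∠-89.9° Ω.

Z = 210 - j2.013e+05 Ω = 2.013e+05∠-89.9° Ω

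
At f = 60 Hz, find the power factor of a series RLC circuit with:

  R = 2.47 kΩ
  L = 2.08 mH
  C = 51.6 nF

Step 1 — Angular frequency: ω = 2π·f = 2π·60 = 377 rad/s.
Step 2 — Component impedances:
  R: Z = R = 2470 Ω
  L: Z = jωL = j·377·0.00208 = 0 + j0.7841 Ω
  C: Z = 1/(jωC) = -j/(ω·C) = 0 - j5.141e+04 Ω
Step 3 — Series combination: Z_total = R + L + C = 2470 - j5.141e+04 Ω = 5.147e+04∠-87.2° Ω.
Step 4 — Power factor: PF = cos(φ) = Re(Z)/|Z| = 2470/5.147e+04 = 0.04799.
Step 5 — Type: Im(Z) = -5.141e+04 ⇒ leading (phase φ = -87.2°).

PF = 0.04799 (leading, φ = -87.2°)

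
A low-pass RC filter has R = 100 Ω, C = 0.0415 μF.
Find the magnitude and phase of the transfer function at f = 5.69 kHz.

Step 1 — Angular frequency: ω = 2π·5690 = 3.575e+04 rad/s.
Step 2 — Transfer function: H(jω) = 1/(1 + jωRC).
Step 3 — Denominator: 1 + jωRC = 1 + j·3.575e+04·100·4.15e-08 = 1 + j0.1484.
Step 4 — H = 0.9785 - j0.1452.
Step 5 — Magnitude: |H| = 0.9892 (-0.1 dB); phase: φ = -8.4°.

|H| = 0.9892 (-0.1 dB), φ = -8.4°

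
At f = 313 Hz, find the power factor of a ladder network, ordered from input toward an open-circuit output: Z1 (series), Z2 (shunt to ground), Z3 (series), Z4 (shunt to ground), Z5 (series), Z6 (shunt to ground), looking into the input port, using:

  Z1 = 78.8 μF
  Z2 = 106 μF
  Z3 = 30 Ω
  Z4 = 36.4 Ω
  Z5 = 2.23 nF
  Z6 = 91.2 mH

Step 1 — Angular frequency: ω = 2π·f = 2π·313 = 1967 rad/s.
Step 2 — Component impedances:
  Z1: Z = 1/(jωC) = -j/(ω·C) = 0 - j6.453 Ω
  Z2: Z = 1/(jωC) = -j/(ω·C) = 0 - j4.797 Ω
  Z3: Z = R = 30 Ω
  Z4: Z = R = 36.4 Ω
  Z5: Z = 1/(jωC) = -j/(ω·C) = 0 - j2.28e+05 Ω
  Z6: Z = jωL = j·1967·0.0912 = 0 + j179.4 Ω
Step 3 — Ladder network (open output): work backward from the far end, alternating series and parallel combinations. Z_in = 0.3448 - j11.22 Ω = 11.23∠-88.2° Ω.
Step 4 — Power factor: PF = cos(φ) = Re(Z)/|Z| = 0.3448/11.23 = 0.0307.
Step 5 — Type: Im(Z) = -11.22 ⇒ leading (phase φ = -88.2°).

PF = 0.0307 (leading, φ = -88.2°)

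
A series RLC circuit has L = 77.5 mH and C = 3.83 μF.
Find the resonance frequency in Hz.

Step 1 — Resonance condition Im(Z)=0 gives ω₀ = 1/√(LC).
Step 2 — ω₀ = 1/√(0.0775·3.83e-06) = 1835 rad/s.
Step 3 — f₀ = ω₀/(2π) = 292.1 Hz.

f₀ = 292.1 Hz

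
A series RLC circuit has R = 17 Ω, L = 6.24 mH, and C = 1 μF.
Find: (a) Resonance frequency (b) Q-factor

Step 1 — Resonance condition Im(Z)=0 gives ω₀ = 1/√(LC).
Step 2 — ω₀ = 1/√(0.00624·1e-06) = 1.266e+04 rad/s.
Step 3 — f₀ = ω₀/(2π) = 2015 Hz.
Step 4 — Series Q: Q = ω₀L/R = 1.266e+04·0.00624/17 = 4.647.

(a) f₀ = 2015 Hz  (b) Q = 4.647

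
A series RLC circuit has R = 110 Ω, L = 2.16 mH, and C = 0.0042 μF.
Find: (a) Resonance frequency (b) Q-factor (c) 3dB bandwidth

Step 1 — Resonance condition Im(Z)=0 gives ω₀ = 1/√(LC).
Step 2 — ω₀ = 1/√(0.00216·4.2e-09) = 3.32e+05 rad/s.
Step 3 — f₀ = ω₀/(2π) = 5.284e+04 Hz.
Step 4 — Series Q: Q = ω₀L/R = 3.32e+05·0.00216/110 = 6.519.
Step 5 — 3dB bandwidth: Δω = ω₀/Q = 5.093e+04 rad/s; BW = Δω/(2π) = 8105 Hz.

(a) f₀ = 5.284e+04 Hz  (b) Q = 6.519  (c) BW = 8105 Hz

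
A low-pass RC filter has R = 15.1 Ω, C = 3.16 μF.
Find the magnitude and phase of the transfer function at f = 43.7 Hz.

Step 1 — Angular frequency: ω = 2π·43.7 = 274.6 rad/s.
Step 2 — Transfer function: H(jω) = 1/(1 + jωRC).
Step 3 — Denominator: 1 + jωRC = 1 + j·274.6·15.1·3.16e-06 = 1 + j0.0131.
Step 4 — H = 0.9998 - j0.0131.
Step 5 — Magnitude: |H| = 0.9999 (-0.0 dB); phase: φ = -0.8°.

|H| = 0.9999 (-0.0 dB), φ = -0.8°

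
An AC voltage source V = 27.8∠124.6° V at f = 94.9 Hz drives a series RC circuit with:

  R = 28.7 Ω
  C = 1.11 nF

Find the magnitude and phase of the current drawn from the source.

Step 1 — Angular frequency: ω = 2π·f = 2π·94.9 = 596.3 rad/s.
Step 2 — Component impedances:
  R: Z = R = 28.7 Ω
  C: Z = 1/(jωC) = -j/(ω·C) = 0 - j1.511e+06 Ω
Step 3 — Series combination: Z_total = R + C = 28.7 - j1.511e+06 Ω = 1.511e+06∠-90.0° Ω.
Step 4 — Source phasor: V = 27.8∠124.6° V = -15.79 + j22.88 V.
Step 5 — Ohm's law: I = V / Z_total = (-15.79 + j22.88) / (28.7 - j1.511e+06) = -1.515e-05 - j1.045e-05 A.
Step 6 — Convert to polar: |I| = 1.84e-05 A, ∠I = -145.4°.

I = 1.84e-05∠-145.4° A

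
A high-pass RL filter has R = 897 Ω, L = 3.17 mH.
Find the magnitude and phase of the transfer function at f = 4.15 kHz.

Step 1 — Angular frequency: ω = 2π·4150 = 2.608e+04 rad/s.
Step 2 — Transfer function: H(jω) = jωL/(R + jωL).
Step 3 — Numerator jωL = j·82.66; denominator R + jωL = 897 + j82.66.
Step 4 — H = 0.00842 + j0.09137.
Step 5 — Magnitude: |H| = 0.09176 (-20.7 dB); phase: φ = 84.7°.

|H| = 0.09176 (-20.7 dB), φ = 84.7°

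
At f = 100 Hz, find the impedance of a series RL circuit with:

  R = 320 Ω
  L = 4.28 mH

Step 1 — Angular frequency: ω = 2π·f = 2π·100 = 628.3 rad/s.
Step 2 — Component impedances:
  R: Z = R = 320 Ω
  L: Z = jωL = j·628.3·0.00428 = 0 + j2.689 Ω
Step 3 — Series combination: Z_total = R + L = 320 + j2.689 Ω = 320∠0.5° Ω.

Z = 320 + j2.689 Ω = 320∠0.5° Ω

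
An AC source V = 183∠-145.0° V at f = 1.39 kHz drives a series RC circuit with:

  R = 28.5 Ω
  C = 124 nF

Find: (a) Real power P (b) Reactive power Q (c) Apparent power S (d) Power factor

Step 1 — Angular frequency: ω = 2π·f = 2π·1390 = 8734 rad/s.
Step 2 — Component impedances:
  R: Z = R = 28.5 Ω
  C: Z = 1/(jωC) = -j/(ω·C) = 0 - j923.4 Ω
Step 3 — Series combination: Z_total = R + C = 28.5 - j923.4 Ω = 923.8∠-88.2° Ω.
Step 4 — Source phasor: V = 183∠-145.0° V = -149.9 - j105 V.
Step 5 — Current: I = V / Z = 0.1086 - j0.1657 A = 0.1981∠-56.8° A.
Step 6 — Complex power: S = V·I* = 1.118 - j36.23 VA.
Step 7 — Real power: P = Re(S) = 1.118 W.
Step 8 — Reactive power: Q = Im(S) = -36.23 VAR.
Step 9 — Apparent power: |S| = 36.25 VA.
Step 10 — Power factor: PF = P/|S| = 0.03085 (leading).

(a) P = 1.118 W  (b) Q = -36.23 VAR  (c) S = 36.25 VA  (d) PF = 0.03085 (leading)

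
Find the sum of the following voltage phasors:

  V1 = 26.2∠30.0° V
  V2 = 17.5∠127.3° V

Step 1 — Convert each phasor to rectangular form:
  V1 = 26.2·(cos(30.0°) + j·sin(30.0°)) = 22.69 + j13.1 V
  V2 = 17.5·(cos(127.3°) + j·sin(127.3°)) = -10.6 + j13.92 V
Step 2 — Sum components: V_total = 12.09 + j27.02 V.
Step 3 — Convert to polar: |V_total| = 29.6 V, ∠V_total = 65.9°.

V_total = 29.6∠65.9° V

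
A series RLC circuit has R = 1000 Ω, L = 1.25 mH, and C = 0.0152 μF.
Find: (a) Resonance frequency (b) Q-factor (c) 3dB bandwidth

Step 1 — Resonance condition Im(Z)=0 gives ω₀ = 1/√(LC).
Step 2 — ω₀ = 1/√(0.00125·1.52e-08) = 2.294e+05 rad/s.
Step 3 — f₀ = ω₀/(2π) = 3.651e+04 Hz.
Step 4 — Series Q: Q = ω₀L/R = 2.294e+05·0.00125/1000 = 0.2868.
Step 5 — 3dB bandwidth: Δω = ω₀/Q = 8e+05 rad/s; BW = Δω/(2π) = 1.273e+05 Hz.

(a) f₀ = 3.651e+04 Hz  (b) Q = 0.2868  (c) BW = 1.273e+05 Hz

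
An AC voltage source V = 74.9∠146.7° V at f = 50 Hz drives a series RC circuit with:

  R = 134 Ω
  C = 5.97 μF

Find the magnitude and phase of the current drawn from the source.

Step 1 — Angular frequency: ω = 2π·f = 2π·50 = 314.2 rad/s.
Step 2 — Component impedances:
  R: Z = R = 134 Ω
  C: Z = 1/(jωC) = -j/(ω·C) = 0 - j533.2 Ω
Step 3 — Series combination: Z_total = R + C = 134 - j533.2 Ω = 549.8∠-75.9° Ω.
Step 4 — Source phasor: V = 74.9∠146.7° V = -62.6 + j41.12 V.
Step 5 — Ohm's law: I = V / Z_total = (-62.6 + j41.12) / (134 - j533.2) = -0.1003 - j0.0922 A.
Step 6 — Convert to polar: |I| = 0.1362 A, ∠I = -137.4°.

I = 0.1362∠-137.4° A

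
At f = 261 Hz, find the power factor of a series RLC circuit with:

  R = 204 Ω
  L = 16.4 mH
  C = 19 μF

Step 1 — Angular frequency: ω = 2π·f = 2π·261 = 1640 rad/s.
Step 2 — Component impedances:
  R: Z = R = 204 Ω
  L: Z = jωL = j·1640·0.0164 = 0 + j26.89 Ω
  C: Z = 1/(jωC) = -j/(ω·C) = 0 - j32.09 Ω
Step 3 — Series combination: Z_total = R + L + C = 204 - j5.2 Ω = 204.1∠-1.5° Ω.
Step 4 — Power factor: PF = cos(φ) = Re(Z)/|Z| = 204/204.07 = 0.9997.
Step 5 — Type: Im(Z) = -5.2 ⇒ leading (phase φ = -1.5°).

PF = 0.9997 (leading, φ = -1.5°)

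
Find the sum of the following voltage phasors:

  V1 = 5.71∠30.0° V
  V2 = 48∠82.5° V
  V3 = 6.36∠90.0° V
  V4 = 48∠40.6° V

Step 1 — Convert each phasor to rectangular form:
  V1 = 5.71·(cos(30.0°) + j·sin(30.0°)) = 4.945 + j2.855 V
  V2 = 48·(cos(82.5°) + j·sin(82.5°)) = 6.265 + j47.59 V
  V3 = 6.36·(cos(90.0°) + j·sin(90.0°)) = 0 + j6.36 V
  V4 = 48·(cos(40.6°) + j·sin(40.6°)) = 36.45 + j31.24 V
Step 2 — Sum components: V_total = 47.66 + j88.04 V.
Step 3 — Convert to polar: |V_total| = 100.1 V, ∠V_total = 61.6°.

V_total = 100.1∠61.6° V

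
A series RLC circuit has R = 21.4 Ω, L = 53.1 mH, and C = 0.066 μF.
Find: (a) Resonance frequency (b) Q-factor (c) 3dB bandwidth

Step 1 — Resonance condition Im(Z)=0 gives ω₀ = 1/√(LC).
Step 2 — ω₀ = 1/√(0.0531·6.6e-08) = 1.689e+04 rad/s.
Step 3 — f₀ = ω₀/(2π) = 2688 Hz.
Step 4 — Series Q: Q = ω₀L/R = 1.689e+04·0.0531/21.4 = 41.91.
Step 5 — 3dB bandwidth: Δω = ω₀/Q = 403 rad/s; BW = Δω/(2π) = 64.14 Hz.

(a) f₀ = 2688 Hz  (b) Q = 41.91  (c) BW = 64.14 Hz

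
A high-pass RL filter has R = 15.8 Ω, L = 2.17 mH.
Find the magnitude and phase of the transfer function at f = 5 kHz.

Step 1 — Angular frequency: ω = 2π·5000 = 3.142e+04 rad/s.
Step 2 — Transfer function: H(jω) = jωL/(R + jωL).
Step 3 — Numerator jωL = j·68.17; denominator R + jωL = 15.8 + j68.17.
Step 4 — H = 0.949 + j0.22.
Step 5 — Magnitude: |H| = 0.9742 (-0.2 dB); phase: φ = 13.0°.

|H| = 0.9742 (-0.2 dB), φ = 13.0°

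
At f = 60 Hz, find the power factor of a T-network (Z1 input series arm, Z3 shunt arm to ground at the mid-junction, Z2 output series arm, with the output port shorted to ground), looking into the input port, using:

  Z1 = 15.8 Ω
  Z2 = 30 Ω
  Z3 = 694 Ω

Step 1 — Angular frequency: ω = 2π·f = 2π·60 = 377 rad/s.
Step 2 — Component impedances:
  Z1: Z = R = 15.8 Ω
  Z2: Z = R = 30 Ω
  Z3: Z = R = 694 Ω
Step 3 — With the output port shorted to ground, the output series arm Z2 runs from the junction to ground; the shunt arm Z3 also runs from the junction to ground. They appear in parallel: Z3 || Z2 = 28.76 Ω.
Step 4 — Series with input arm Z1: Z_in = Z1 + (Z3 || Z2) = 44.56 Ω = 44.56∠0.0° Ω.
Step 5 — Power factor: PF = cos(φ) = Re(Z)/|Z| = 44.56/44.56 = 1.
Step 6 — Type: Im(Z) = 0 ⇒ unity (phase φ = 0.0°).

PF = 1 (unity, φ = 0.0°)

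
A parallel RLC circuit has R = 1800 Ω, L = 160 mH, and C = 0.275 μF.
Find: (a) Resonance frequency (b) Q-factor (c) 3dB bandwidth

Step 1 — Resonance: ω₀ = 1/√(LC) = 1/√(0.16·2.75e-07) = 4767 rad/s.
Step 2 — f₀ = ω₀/(2π) = 758.7 Hz.
Step 3 — Parallel Q: Q = R/(ω₀L) = 1800/(4767·0.16) = 2.36.
Step 4 — Bandwidth: Δω = ω₀/Q = 2020 rad/s; BW = Δω/(2π) = 321.5 Hz.

(a) f₀ = 758.7 Hz  (b) Q = 2.36  (c) BW = 321.5 Hz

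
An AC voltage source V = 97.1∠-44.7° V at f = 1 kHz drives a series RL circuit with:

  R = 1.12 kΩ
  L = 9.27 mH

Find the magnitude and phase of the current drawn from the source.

Step 1 — Angular frequency: ω = 2π·f = 2π·1000 = 6283 rad/s.
Step 2 — Component impedances:
  R: Z = R = 1120 Ω
  L: Z = jωL = j·6283·0.00927 = 0 + j58.25 Ω
Step 3 — Series combination: Z_total = R + L = 1120 + j58.25 Ω = 1122∠3.0° Ω.
Step 4 — Source phasor: V = 97.1∠-44.7° V = 69.02 - j68.3 V.
Step 5 — Ohm's law: I = V / Z_total = (69.02 - j68.3) / (1120 + j58.25) = 0.05829 - j0.06401 A.
Step 6 — Convert to polar: |I| = 0.08658 A, ∠I = -47.7°.

I = 0.08658∠-47.7° A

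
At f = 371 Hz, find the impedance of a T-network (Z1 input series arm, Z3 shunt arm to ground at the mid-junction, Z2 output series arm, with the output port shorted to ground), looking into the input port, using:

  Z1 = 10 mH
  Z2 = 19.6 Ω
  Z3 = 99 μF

Step 1 — Angular frequency: ω = 2π·f = 2π·371 = 2331 rad/s.
Step 2 — Component impedances:
  Z1: Z = jωL = j·2331·0.01 = 0 + j23.31 Ω
  Z2: Z = R = 19.6 Ω
  Z3: Z = 1/(jωC) = -j/(ω·C) = 0 - j4.333 Ω
Step 3 — With the output port shorted to ground, the output series arm Z2 runs from the junction to ground; the shunt arm Z3 also runs from the junction to ground. They appear in parallel: Z3 || Z2 = 0.9134 - j4.131 Ω.
Step 4 — Series with input arm Z1: Z_in = Z1 + (Z3 || Z2) = 0.9134 + j19.18 Ω = 19.2∠87.3° Ω.

Z = 0.9134 + j19.18 Ω = 19.2∠87.3° Ω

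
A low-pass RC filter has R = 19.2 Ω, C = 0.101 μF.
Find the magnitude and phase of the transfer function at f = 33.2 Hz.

Step 1 — Angular frequency: ω = 2π·33.2 = 208.6 rad/s.
Step 2 — Transfer function: H(jω) = 1/(1 + jωRC).
Step 3 — Denominator: 1 + jωRC = 1 + j·208.6·19.2·1.01e-07 = 1 + j0.0004045.
Step 4 — H = 1 - j0.0004045.
Step 5 — Magnitude: |H| = 1 (-0.0 dB); phase: φ = -0.0°.

|H| = 1 (-0.0 dB), φ = -0.0°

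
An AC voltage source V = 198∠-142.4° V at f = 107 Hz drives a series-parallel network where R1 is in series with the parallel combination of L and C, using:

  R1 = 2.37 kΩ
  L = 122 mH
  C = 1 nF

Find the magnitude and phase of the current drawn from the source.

Step 1 — Angular frequency: ω = 2π·f = 2π·107 = 672.3 rad/s.
Step 2 — Component impedances:
  R1: Z = R = 2370 Ω
  L: Z = jωL = j·672.3·0.122 = 0 + j82.02 Ω
  C: Z = 1/(jωC) = -j/(ω·C) = 0 - j1.487e+06 Ω
Step 3 — Parallel branch: L || C = 1/(1/L + 1/C) = 0 + j82.03 Ω.
Step 4 — Series with R1: Z_total = R1 + (L || C) = 2370 + j82.03 Ω = 2371∠2.0° Ω.
Step 5 — Source phasor: V = 198∠-142.4° V = -156.9 - j120.8 V.
Step 6 — Ohm's law: I = V / Z_total = (-156.9 - j120.8) / (2370 + j82.03) = -0.06787 - j0.04863 A.
Step 7 — Convert to polar: |I| = 0.08349 A, ∠I = -144.4°.

I = 0.08349∠-144.4° A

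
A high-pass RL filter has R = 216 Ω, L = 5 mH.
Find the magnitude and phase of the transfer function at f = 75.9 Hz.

Step 1 — Angular frequency: ω = 2π·75.9 = 476.9 rad/s.
Step 2 — Transfer function: H(jω) = jωL/(R + jωL).
Step 3 — Numerator jωL = j·2.384; denominator R + jωL = 216 + j2.384.
Step 4 — H = 0.0001218 + j0.01104.
Step 5 — Magnitude: |H| = 0.01104 (-39.1 dB); phase: φ = 89.4°.

|H| = 0.01104 (-39.1 dB), φ = 89.4°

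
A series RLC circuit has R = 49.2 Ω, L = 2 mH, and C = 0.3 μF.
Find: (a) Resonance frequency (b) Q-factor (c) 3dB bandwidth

Step 1 — Resonance: ω₀ = 1/√(LC) = 1/√(0.002·3e-07) = 4.082e+04 rad/s.
Step 2 — f₀ = ω₀/(2π) = 6497 Hz.
Step 3 — Series Q: Q = ω₀L/R = 4.082e+04·0.002/49.2 = 1.66.
Step 4 — Bandwidth: Δω = ω₀/Q = 2.46e+04 rad/s; BW = Δω/(2π) = 3915 Hz.

(a) f₀ = 6497 Hz  (b) Q = 1.66  (c) BW = 3915 Hz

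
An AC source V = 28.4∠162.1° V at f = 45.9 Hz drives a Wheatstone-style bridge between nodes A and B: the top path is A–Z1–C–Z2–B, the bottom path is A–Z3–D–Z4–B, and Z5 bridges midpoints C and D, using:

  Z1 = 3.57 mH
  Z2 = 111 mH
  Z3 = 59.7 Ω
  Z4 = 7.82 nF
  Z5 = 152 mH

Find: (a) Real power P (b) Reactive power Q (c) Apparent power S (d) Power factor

Step 1 — Angular frequency: ω = 2π·f = 2π·45.9 = 288.4 rad/s.
Step 2 — Component impedances:
  Z1: Z = jωL = j·288.4·0.00357 = 0 + j1.03 Ω
  Z2: Z = jωL = j·288.4·0.111 = 0 + j32.01 Ω
  Z3: Z = R = 59.7 Ω
  Z4: Z = 1/(jωC) = -j/(ω·C) = 0 - j4.434e+05 Ω
  Z5: Z = jωL = j·288.4·0.152 = 0 + j43.84 Ω
Step 3 — Bridge requires nodal analysis (the Z5 bridge couples midpoints C and D, so the two paths cannot be reduced to a simple series/parallel combination). Setting node B to ground and injecting 1 A at node A, the 3-node admittance system at A, C, D solves to V_A = Z_AB = 0.01128 + j33.04 Ω = 33.04∠90.0° Ω.
Step 4 — Source phasor: V = 28.4∠162.1° V = -27.03 + j8.729 V.
Step 5 — Current: I = V / Z = 0.2639 + j0.8182 A = 0.8597∠72.1° A.
Step 6 — Complex power: S = V·I* = 0.008334 + j24.41 VA.
Step 7 — Real power: P = Re(S) = 0.008334 W.
Step 8 — Reactive power: Q = Im(S) = 24.41 VAR.
Step 9 — Apparent power: |S| = 24.41 VA.
Step 10 — Power factor: PF = P/|S| = 0.0003414 (lagging).

(a) P = 0.008334 W  (b) Q = 24.41 VAR  (c) S = 24.41 VA  (d) PF = 0.0003414 (lagging)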